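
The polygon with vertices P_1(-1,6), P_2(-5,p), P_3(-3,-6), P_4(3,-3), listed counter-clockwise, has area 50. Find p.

-1

The doubled signed area Σ (x_i y_{i+1} − x_{i+1} y_i) is linear in p.
With p=0 it equals 102; the coefficient of p is 2 (from the two edges through P_2).
So 2·p + 102 = 2·50 = 100 ⇒ p = -1.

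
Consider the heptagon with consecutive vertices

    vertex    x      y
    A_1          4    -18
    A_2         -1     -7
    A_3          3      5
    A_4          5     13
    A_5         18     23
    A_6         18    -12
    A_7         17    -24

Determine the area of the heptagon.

A_1→A_2: (4)(-7) − (-1)(-18) = -46
A_2→A_3: (-1)(5) − (3)(-7) = 16
A_3→A_4: (3)(13) − (5)(5) = 14
A_4→A_5: (5)(23) − (18)(13) = -119
A_5→A_6: (18)(-12) − (18)(23) = -630
A_6→A_7: (18)(-24) − (17)(-12) = -228
A_7→A_1: (17)(-18) − (4)(-24) = -210
Σ = -1203
Area = |Σ|/2 = 601.5.

601.5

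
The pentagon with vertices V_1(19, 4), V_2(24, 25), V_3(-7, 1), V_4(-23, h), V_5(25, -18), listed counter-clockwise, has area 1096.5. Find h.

The doubled signed area Σ (x_i y_{i+1} − x_{i+1} y_i) is linear in h.
With h=0 it equals 1457; the coefficient of h is -32 (from the two edges through V_4).
So -32·h + 1457 = 2·1096.5 = 2193 ⇒ h = -23.

-23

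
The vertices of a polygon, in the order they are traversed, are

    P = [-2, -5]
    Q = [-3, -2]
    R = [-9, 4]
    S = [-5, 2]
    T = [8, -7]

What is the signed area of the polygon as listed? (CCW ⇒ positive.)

P→Q: (-2)(-2) − (-3)(-5) = -11
Q→R: (-3)(4) − (-9)(-2) = -30
R→S: (-9)(2) − (-5)(4) = 2
S→T: (-5)(-7) − (8)(2) = 19
T→P: (8)(-5) − (-2)(-7) = -54
Σ = -74
Signed area = Σ/2 = -37 (negative ⇒ clockwise traversal).

-37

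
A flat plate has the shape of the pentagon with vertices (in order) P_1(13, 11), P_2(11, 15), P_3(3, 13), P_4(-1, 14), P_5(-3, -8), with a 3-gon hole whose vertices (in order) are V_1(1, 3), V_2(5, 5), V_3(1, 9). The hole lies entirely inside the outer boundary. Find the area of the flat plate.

Outer boundary:
Apply the surveyor's formula: 2A = Σ (x_i·y_{i+1} − x_{i+1}·y_i), indices taken mod 5.
Σ = (74) + (98) + (55) + (50) + (71) = 348
Area = |Σ|/2 = 174.
Hole:
Cross-terms: -10, 40, -6  ⇒  Σ = 24
Area = |Σ|/2 = 12.
Net area = 174 − 12 = 162.

162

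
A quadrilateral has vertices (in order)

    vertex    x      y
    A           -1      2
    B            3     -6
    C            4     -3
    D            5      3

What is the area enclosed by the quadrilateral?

27.5

Apply Gauss's area formula: 2A = Σ (x_i·y_{i+1} − x_{i+1}·y_i), indices taken mod 4.
Cross-terms: 0, 15, 27, 13  ⇒  Σ = 55
Area = |Σ|/2 = 27.5.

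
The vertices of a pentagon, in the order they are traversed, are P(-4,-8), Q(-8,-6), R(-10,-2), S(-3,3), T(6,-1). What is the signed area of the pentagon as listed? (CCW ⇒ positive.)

-93.5

Apply Gauss's area formula: 2A = Σ (x_i·y_{i+1} − x_{i+1}·y_i), indices taken mod 5.
Σ = (-40) + (-44) + (-36) + (-15) + (-52) = -187
Signed area = Σ/2 = -93.5 (negative ⇒ clockwise traversal).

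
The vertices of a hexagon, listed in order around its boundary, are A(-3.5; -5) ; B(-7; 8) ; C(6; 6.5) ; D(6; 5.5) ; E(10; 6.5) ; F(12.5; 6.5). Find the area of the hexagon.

117.25

Σ = (-63) + (-93.5) + (-6) + (-16) + (-16.25) + (-39.75) = -234.5
Area = |Σ|/2 = 117.25.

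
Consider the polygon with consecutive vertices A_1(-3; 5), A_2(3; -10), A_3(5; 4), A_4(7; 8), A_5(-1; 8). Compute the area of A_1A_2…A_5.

86

Apply the surveyor's formula: 2A = Σ (x_i·y_{i+1} − x_{i+1}·y_i), indices taken mod 5.
Cross-terms: 15, 62, 12, 64, 19  ⇒  Σ = 172
Area = |Σ|/2 = 86.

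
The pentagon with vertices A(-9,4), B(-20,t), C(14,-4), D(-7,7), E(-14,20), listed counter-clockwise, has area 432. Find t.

The doubled signed area Σ (x_i y_{i+1} − x_{i+1} y_i) is linear in t.
With t=0 it equals 312; the coefficient of t is -23 (from the two edges through B).
So -23·t + 312 = 2·432 = 864 ⇒ t = -24.

-24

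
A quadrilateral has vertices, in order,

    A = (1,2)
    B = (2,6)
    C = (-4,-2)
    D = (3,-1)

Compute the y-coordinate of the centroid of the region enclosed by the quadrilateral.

Apply the surveyor's formula. First the cross-terms c_i = x_i·y_{i+1} − x_{i+1}·y_i:
  2, 20, 10, 7  ⇒  2A = 39, A = 19.5.
Then Σ (y_i + y_{i+1})·c_i = 73, so ȳ = 73 / (6·19.5) = 73/117.

73/117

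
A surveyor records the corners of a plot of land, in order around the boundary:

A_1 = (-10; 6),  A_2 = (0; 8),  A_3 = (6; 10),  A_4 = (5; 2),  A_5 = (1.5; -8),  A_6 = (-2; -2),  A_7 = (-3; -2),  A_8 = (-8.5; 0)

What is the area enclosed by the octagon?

Apply the shoelace (surveyor's) formula: 2A = Σ (x_i·y_{i+1} − x_{i+1}·y_i), indices taken mod 8.
Σ = (-80) + (-48) + (-38) + (-43) + (-19) + (-2) + (-17) + (-51) = -298
Area = |Σ|/2 = 149.

149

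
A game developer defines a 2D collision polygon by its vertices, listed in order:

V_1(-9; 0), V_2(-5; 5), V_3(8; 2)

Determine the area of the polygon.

38.5

Apply the shoelace (surveyor's) formula: 2A = Σ (x_i·y_{i+1} − x_{i+1}·y_i), indices taken mod 3.
Σ = (-45) + (-50) + (18) = -77
Area = |Σ|/2 = 38.5.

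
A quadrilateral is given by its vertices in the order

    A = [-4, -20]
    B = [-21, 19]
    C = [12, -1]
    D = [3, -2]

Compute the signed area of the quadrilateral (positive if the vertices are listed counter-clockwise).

-396

A→B: (-4)(19) − (-21)(-20) = -496
B→C: (-21)(-1) − (12)(19) = -207
C→D: (12)(-2) − (3)(-1) = -21
D→A: (3)(-20) − (-4)(-2) = -68
Σ = -792
Signed area = Σ/2 = -396 (negative ⇒ clockwise traversal).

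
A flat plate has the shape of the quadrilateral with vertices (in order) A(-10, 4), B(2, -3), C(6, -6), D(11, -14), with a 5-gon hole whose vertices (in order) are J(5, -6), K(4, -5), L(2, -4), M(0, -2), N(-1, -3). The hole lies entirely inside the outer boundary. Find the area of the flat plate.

39

Outer boundary:
Apply Gauss's area formula: 2A = Σ (x_i·y_{i+1} − x_{i+1}·y_i), indices taken mod 4.
Cross-terms: 22, 6, -18, -96  ⇒  Σ = -86
Area = |Σ|/2 = 43.
Hole:
Apply Gauss's area formula: 2A = Σ (x_i·y_{i+1} − x_{i+1}·y_i), indices taken mod 5.
Cross-terms: -1, -6, -4, -2, 21  ⇒  Σ = 8
Area = |Σ|/2 = 4.
Net area = 43 − 4 = 39.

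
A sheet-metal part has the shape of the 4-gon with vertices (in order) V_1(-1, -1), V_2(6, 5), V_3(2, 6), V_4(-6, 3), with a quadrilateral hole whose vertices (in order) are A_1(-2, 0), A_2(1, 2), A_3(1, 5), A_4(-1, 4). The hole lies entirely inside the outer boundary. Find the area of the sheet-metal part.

31

Outer boundary:
Apply the surveyor's formula: 2A = Σ (x_i·y_{i+1} − x_{i+1}·y_i), indices taken mod 4.
Cross-terms: 1, 26, 42, 9  ⇒  Σ = 78
Area = |Σ|/2 = 39.
Hole:
Apply the shoelace (surveyor's) formula: 2A = Σ (x_i·y_{i+1} − x_{i+1}·y_i), indices taken mod 4.
Cross-terms: -4, 3, 9, 8  ⇒  Σ = 16
Area = |Σ|/2 = 8.
Net area = 39 − 8 = 31.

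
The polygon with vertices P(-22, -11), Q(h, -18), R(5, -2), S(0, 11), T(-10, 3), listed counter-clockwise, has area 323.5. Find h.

Write out the shoelace sum; only the two edges meeting at Q involve h:
2·Area = [((-22)·(-18) − h·(-11)) + (h·(-2) − 5·(-18))] + 341
       = 9·h + 827 = 647
⇒ h = -20.

-20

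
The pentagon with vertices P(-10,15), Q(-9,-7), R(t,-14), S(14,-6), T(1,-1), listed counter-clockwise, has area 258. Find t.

-8

The doubled signed area Σ (x_i y_{i+1} − x_{i+1} y_i) is linear in t.
With t=0 it equals 524; the coefficient of t is 1 (from the two edges through R).
So 1·t + 524 = 2·258 = 516 ⇒ t = -8.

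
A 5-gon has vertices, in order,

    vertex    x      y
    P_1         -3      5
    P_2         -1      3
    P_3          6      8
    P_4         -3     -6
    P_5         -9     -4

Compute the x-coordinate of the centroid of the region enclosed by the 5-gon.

Apply Gauss's area formula. First the cross-terms c_i = x_i·y_{i+1} − x_{i+1}·y_i:
  -4, -26, -12, -42, -57  ⇒  2A = -141, A = -70.5.
Then Σ (x_i + x_{i+1})·c_i = 1038, so x̄ = 1038 / (6·(-70.5)) = -346/141.

-346/141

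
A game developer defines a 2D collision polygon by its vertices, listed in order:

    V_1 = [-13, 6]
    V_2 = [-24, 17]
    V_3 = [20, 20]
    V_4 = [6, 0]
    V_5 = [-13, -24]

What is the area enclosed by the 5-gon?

Cross-terms: -77, -820, -120, -144, -390  ⇒  Σ = -1551
Area = |Σ|/2 = 775.5.

775.5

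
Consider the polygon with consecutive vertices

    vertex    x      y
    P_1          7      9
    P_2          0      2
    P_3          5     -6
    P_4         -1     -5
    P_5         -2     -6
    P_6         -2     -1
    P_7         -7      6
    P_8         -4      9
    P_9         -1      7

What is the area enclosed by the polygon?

Apply the shoelace formula: 2A = Σ (x_i·y_{i+1} − x_{i+1}·y_i), indices taken mod 9.
Σ = (14) + (-10) + (-31) + (-4) + (-10) + (-19) + (-39) + (-19) + (-58) = -176
Area = |Σ|/2 = 88.

88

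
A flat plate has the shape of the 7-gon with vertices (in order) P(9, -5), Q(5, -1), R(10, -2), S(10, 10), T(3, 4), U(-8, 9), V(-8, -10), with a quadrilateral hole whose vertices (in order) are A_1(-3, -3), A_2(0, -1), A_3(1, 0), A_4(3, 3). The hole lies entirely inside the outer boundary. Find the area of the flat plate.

240

Outer boundary:
Apply Gauss's area formula: 2A = Σ (x_i·y_{i+1} − x_{i+1}·y_i), indices taken mod 7.
Cross-terms: 16, 0, 120, 10, 59, 152, 130  ⇒  Σ = 487
Area = |Σ|/2 = 243.5.
Hole:
Apply Gauss's area formula: 2A = Σ (x_i·y_{i+1} − x_{i+1}·y_i), indices taken mod 4.
Σ = (3) + (1) + (3) + (0) = 7
Area = |Σ|/2 = 3.5.
Net area = 243.5 − 3.5 = 240.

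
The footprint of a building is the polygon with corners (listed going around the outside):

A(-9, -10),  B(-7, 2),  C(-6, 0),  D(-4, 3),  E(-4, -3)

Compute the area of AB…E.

Σ = (-88) + (12) + (-18) + (24) + (13) = -57
Area = |Σ|/2 = 28.5.

28.5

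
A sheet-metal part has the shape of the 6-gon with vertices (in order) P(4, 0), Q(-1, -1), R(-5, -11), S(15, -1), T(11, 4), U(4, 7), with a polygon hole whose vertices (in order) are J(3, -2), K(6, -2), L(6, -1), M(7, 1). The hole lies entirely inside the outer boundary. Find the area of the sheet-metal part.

134

Outer boundary:
Apply the surveyor's formula: 2A = Σ (x_i·y_{i+1} − x_{i+1}·y_i), indices taken mod 6.
Σ = (-4) + (6) + (170) + (71) + (61) + (-28) = 276
Area = |Σ|/2 = 138.
Hole:
Apply the surveyor's formula: 2A = Σ (x_i·y_{i+1} − x_{i+1}·y_i), indices taken mod 4.
Cross-terms: 6, 6, 13, -17  ⇒  Σ = 8
Area = |Σ|/2 = 4.
Net area = 138 − 4 = 134.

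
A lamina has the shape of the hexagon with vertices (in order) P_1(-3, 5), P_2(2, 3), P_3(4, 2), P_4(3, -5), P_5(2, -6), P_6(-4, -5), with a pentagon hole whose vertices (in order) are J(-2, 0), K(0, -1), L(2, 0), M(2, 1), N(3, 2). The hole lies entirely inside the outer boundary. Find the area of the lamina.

Outer boundary:
Σ = (-19) + (-8) + (-26) + (-8) + (-34) + (-35) = -130
Area = |Σ|/2 = 65.
Hole:
Apply the surveyor's formula: 2A = Σ (x_i·y_{i+1} − x_{i+1}·y_i), indices taken mod 5.
Σ = (2) + (2) + (2) + (1) + (4) = 11
Area = |Σ|/2 = 5.5.
Net area = 65 − 5.5 = 59.5.

59.5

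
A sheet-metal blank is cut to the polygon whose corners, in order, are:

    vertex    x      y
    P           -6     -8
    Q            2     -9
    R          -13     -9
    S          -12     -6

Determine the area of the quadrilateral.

Apply the surveyor's formula: 2A = Σ (x_i·y_{i+1} − x_{i+1}·y_i), indices taken mod 4.
P→Q: (-6)(-9) − (2)(-8) = 70
Q→R: (2)(-9) − (-13)(-9) = -135
R→S: (-13)(-6) − (-12)(-9) = -30
S→P: (-12)(-8) − (-6)(-6) = 60
Σ = -35
Area = |Σ|/2 = 17.5.

17.5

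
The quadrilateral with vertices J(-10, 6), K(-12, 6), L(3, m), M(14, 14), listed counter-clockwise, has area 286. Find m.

-12

The doubled signed area Σ (x_i y_{i+1} − x_{i+1} y_i) is linear in m.
With m=0 it equals 260; the coefficient of m is -26 (from the two edges through L).
So -26·m + 260 = 2·286 = 572 ⇒ m = -12.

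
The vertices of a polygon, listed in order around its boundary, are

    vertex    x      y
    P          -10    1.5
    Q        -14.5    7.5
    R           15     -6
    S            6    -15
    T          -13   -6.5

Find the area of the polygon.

293.125

Apply Gauss's area formula: 2A = Σ (x_i·y_{i+1} − x_{i+1}·y_i), indices taken mod 5.
Σ = (-53.25) + (-25.5) + (-189) + (-234) + (-84.5) = -586.25
Area = |Σ|/2 = 293.125.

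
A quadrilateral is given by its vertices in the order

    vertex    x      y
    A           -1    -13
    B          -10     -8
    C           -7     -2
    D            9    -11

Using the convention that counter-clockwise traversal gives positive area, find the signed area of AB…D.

Apply the surveyor's formula: 2A = Σ (x_i·y_{i+1} − x_{i+1}·y_i), indices taken mod 4.
Σ = (-122) + (-36) + (95) + (-128) = -191
Signed area = Σ/2 = -95.5 (negative ⇒ clockwise traversal).

-95.5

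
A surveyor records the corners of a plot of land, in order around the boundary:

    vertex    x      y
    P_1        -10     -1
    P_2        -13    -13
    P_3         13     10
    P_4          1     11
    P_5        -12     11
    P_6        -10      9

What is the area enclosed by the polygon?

267

Cross-terms: 117, 39, 133, 143, 2, 100  ⇒  Σ = 534
Area = |Σ|/2 = 267.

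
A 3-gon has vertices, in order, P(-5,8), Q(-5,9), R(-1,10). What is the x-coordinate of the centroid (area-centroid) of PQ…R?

Apply the shoelace (surveyor's) formula. First the cross-terms c_i = x_i·y_{i+1} − x_{i+1}·y_i:
  -5, -41, 42  ⇒  2A = -4, A = -2.
Then Σ (x_i + x_{i+1})·c_i = 44, so x̄ = 44 / (6·(-2)) = -11/3.

-11/3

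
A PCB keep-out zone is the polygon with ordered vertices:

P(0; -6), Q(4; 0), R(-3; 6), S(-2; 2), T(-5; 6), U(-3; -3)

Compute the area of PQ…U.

Apply the shoelace (surveyor's) formula: 2A = Σ (x_i·y_{i+1} − x_{i+1}·y_i), indices taken mod 6.
Σ = (24) + (24) + (6) + (-2) + (33) + (18) = 103
Area = |Σ|/2 = 51.5.

51.5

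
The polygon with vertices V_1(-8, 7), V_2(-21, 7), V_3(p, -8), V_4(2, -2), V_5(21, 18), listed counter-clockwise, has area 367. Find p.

The doubled signed area Σ (x_i y_{i+1} − x_{i+1} y_i) is linear in p.
With p=0 it equals 644; the coefficient of p is -9 (from the two edges through V_3).
So -9·p + 644 = 2·367 = 734 ⇒ p = -10.

-10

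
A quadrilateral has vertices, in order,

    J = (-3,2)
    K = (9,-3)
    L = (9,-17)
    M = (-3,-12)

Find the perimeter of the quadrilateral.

54

|JK| = √((12)² + (-5)²) = √169 = 13
|KL| = √((0)² + (-14)²) = √196 = 14
|LM| = √((-12)² + (5)²) = √169 = 13
|MJ| = √((0)² + (14)²) = √196 = 14
Perimeter = 13 + 14 + 13 + 14 = 54.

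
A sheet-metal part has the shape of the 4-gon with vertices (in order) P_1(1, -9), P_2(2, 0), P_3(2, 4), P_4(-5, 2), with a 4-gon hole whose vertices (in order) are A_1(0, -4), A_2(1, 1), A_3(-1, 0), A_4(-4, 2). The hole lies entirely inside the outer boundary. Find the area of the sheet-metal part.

Outer boundary:
Σ = (18) + (8) + (24) + (43) = 93
Area = |Σ|/2 = 46.5.
Hole:
Apply the shoelace (surveyor's) formula: 2A = Σ (x_i·y_{i+1} − x_{i+1}·y_i), indices taken mod 4.
Σ = (4) + (1) + (-2) + (16) = 19
Area = |Σ|/2 = 9.5.
Net area = 46.5 − 9.5 = 37.

37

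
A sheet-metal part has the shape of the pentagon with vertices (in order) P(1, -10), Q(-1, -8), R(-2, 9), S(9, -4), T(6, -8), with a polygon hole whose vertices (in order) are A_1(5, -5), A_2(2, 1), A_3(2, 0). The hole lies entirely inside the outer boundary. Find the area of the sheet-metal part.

106.5

Outer boundary:
Cross-terms: -18, -25, -73, -48, -52  ⇒  Σ = -216
Area = |Σ|/2 = 108.
Hole:
Apply Gauss's area formula: 2A = Σ (x_i·y_{i+1} − x_{i+1}·y_i), indices taken mod 3.
Σ = (15) + (-2) + (-10) = 3
Area = |Σ|/2 = 1.5.
Net area = 108 − 1.5 = 106.5.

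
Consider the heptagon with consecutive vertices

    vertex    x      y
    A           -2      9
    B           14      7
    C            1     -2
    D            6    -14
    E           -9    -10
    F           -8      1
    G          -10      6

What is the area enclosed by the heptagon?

284

Apply the surveyor's formula: 2A = Σ (x_i·y_{i+1} − x_{i+1}·y_i), indices taken mod 7.
A→B: (-2)(7) − (14)(9) = -140
B→C: (14)(-2) − (1)(7) = -35
C→D: (1)(-14) − (6)(-2) = -2
D→E: (6)(-10) − (-9)(-14) = -186
E→F: (-9)(1) − (-8)(-10) = -89
F→G: (-8)(6) − (-10)(1) = -38
G→A: (-10)(9) − (-2)(6) = -78
Σ = -568
Area = |Σ|/2 = 284.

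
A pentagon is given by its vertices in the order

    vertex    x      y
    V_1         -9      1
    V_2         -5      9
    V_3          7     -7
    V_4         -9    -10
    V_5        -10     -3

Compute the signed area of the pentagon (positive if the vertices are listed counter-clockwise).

-173.5

Apply the shoelace formula: 2A = Σ (x_i·y_{i+1} − x_{i+1}·y_i), indices taken mod 5.
V_1→V_2: (-9)(9) − (-5)(1) = -76
V_2→V_3: (-5)(-7) − (7)(9) = -28
V_3→V_4: (7)(-10) − (-9)(-7) = -133
V_4→V_5: (-9)(-3) − (-10)(-10) = -73
V_5→V_1: (-10)(1) − (-9)(-3) = -37
Σ = -347
Signed area = Σ/2 = -173.5 (negative ⇒ clockwise traversal).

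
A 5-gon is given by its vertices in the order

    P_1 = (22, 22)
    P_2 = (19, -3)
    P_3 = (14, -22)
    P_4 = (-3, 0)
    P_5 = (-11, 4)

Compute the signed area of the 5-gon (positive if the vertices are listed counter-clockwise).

Σ = (-484) + (-376) + (-66) + (-12) + (-330) = -1268
Signed area = Σ/2 = -634 (negative ⇒ clockwise traversal).

-634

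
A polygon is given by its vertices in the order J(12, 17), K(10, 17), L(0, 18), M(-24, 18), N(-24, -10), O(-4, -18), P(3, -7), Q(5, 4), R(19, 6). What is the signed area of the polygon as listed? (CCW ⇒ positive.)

Apply the shoelace formula: 2A = Σ (x_i·y_{i+1} − x_{i+1}·y_i), indices taken mod 9.
Σ = (34) + (180) + (432) + (672) + (392) + (82) + (47) + (-46) + (251) = 2044
Signed area = Σ/2 = 1022 (positive ⇒ counter-clockwise traversal).

1022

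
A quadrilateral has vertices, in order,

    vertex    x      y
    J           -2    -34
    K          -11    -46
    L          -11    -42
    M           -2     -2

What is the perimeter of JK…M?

92

|JK| = √((-9)² + (-12)²) = √225 = 15
|KL| = √((0)² + (4)²) = √16 = 4
|LM| = √((9)² + (40)²) = √1681 = 41
|MJ| = √((0)² + (-32)²) = √1024 = 32
Perimeter = 15 + 4 + 41 + 32 = 92.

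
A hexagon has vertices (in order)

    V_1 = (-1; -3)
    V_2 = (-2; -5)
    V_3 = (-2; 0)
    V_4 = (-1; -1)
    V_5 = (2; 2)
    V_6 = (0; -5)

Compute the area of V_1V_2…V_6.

Σ = (-1) + (-10) + (2) + (0) + (-10) + (-5) = -24
Area = |Σ|/2 = 12.

12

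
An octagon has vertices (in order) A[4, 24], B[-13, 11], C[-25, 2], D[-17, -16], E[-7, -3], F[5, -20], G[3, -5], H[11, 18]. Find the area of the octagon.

734.5

Apply the shoelace (surveyor's) formula: 2A = Σ (x_i·y_{i+1} − x_{i+1}·y_i), indices taken mod 8.
Σ = (356) + (249) + (434) + (-61) + (155) + (35) + (109) + (192) = 1469
Area = |Σ|/2 = 734.5.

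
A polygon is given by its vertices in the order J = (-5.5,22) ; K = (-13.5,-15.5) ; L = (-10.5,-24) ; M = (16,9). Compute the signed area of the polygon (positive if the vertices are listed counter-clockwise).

Apply the shoelace formula: 2A = Σ (x_i·y_{i+1} − x_{i+1}·y_i), indices taken mod 4.
J→K: (-5.5)(-15.5) − (-13.5)(22) = 382.25
K→L: (-13.5)(-24) − (-10.5)(-15.5) = 161.25
L→M: (-10.5)(9) − (16)(-24) = 289.5
M→J: (16)(22) − (-5.5)(9) = 401.5
Σ = 1234.5
Signed area = Σ/2 = 617.25 (positive ⇒ counter-clockwise traversal).

617.25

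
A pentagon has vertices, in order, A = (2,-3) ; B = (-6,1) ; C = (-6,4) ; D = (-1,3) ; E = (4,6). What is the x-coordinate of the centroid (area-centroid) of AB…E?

-2/3

Apply the shoelace formula. First the cross-terms c_i = x_i·y_{i+1} − x_{i+1}·y_i:
  -16, -18, -14, -18, -24  ⇒  2A = -90, A = -45.
Then Σ (x_i + x_{i+1})·c_i = 180, so x̄ = 180 / (6·(-45)) = -2/3.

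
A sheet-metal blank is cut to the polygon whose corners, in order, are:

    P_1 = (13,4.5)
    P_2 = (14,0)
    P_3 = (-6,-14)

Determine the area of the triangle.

Apply the shoelace formula: 2A = Σ (x_i·y_{i+1} − x_{i+1}·y_i), indices taken mod 3.
Σ = (-63) + (-196) + (155) = -104
Area = |Σ|/2 = 52.

52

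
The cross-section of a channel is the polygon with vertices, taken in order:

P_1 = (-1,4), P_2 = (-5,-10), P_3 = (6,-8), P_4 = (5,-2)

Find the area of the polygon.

Cross-terms: 30, 100, 28, 18  ⇒  Σ = 176
Area = |Σ|/2 = 88.

88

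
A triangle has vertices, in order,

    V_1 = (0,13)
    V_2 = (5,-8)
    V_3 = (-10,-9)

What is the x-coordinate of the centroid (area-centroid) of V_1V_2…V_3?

-5/3

Apply the shoelace (surveyor's) formula. First the cross-terms c_i = x_i·y_{i+1} − x_{i+1}·y_i:
  -65, -125, -130  ⇒  2A = -320, A = -160.
Then Σ (x_i + x_{i+1})·c_i = 1600, so x̄ = 1600 / (6·(-160)) = -5/3.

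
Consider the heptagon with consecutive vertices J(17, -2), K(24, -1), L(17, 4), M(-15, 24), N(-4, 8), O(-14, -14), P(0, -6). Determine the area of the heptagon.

Apply the shoelace (surveyor's) formula: 2A = Σ (x_i·y_{i+1} − x_{i+1}·y_i), indices taken mod 7.
Σ = (31) + (113) + (468) + (-24) + (168) + (84) + (102) = 942
Area = |Σ|/2 = 471.

471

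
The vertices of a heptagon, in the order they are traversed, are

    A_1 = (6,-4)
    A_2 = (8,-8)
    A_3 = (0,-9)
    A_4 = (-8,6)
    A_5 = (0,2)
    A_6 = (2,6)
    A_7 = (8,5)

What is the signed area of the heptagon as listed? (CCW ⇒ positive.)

Σ = (-16) + (-72) + (-72) + (-16) + (-4) + (-38) + (-62) = -280
Signed area = Σ/2 = -140 (negative ⇒ clockwise traversal).

-140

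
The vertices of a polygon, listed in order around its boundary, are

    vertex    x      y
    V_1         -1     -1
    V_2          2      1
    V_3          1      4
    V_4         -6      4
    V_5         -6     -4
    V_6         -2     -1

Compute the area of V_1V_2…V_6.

V_1→V_2: (-1)(1) − (2)(-1) = 1
V_2→V_3: (2)(4) − (1)(1) = 7
V_3→V_4: (1)(4) − (-6)(4) = 28
V_4→V_5: (-6)(-4) − (-6)(4) = 48
V_5→V_6: (-6)(-1) − (-2)(-4) = -2
V_6→V_1: (-2)(-1) − (-1)(-1) = 1
Σ = 83
Area = |Σ|/2 = 41.5.

41.5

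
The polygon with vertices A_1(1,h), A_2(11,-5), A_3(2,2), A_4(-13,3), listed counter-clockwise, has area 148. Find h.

-10

Write out the shoelace sum; only the two edges meeting at A_1 involve h:
2·Area = [((-13)·h − 1·3) + (1·(-5) − 11·h)] + 64
       = -24·h + 56 = 296
⇒ h = -10.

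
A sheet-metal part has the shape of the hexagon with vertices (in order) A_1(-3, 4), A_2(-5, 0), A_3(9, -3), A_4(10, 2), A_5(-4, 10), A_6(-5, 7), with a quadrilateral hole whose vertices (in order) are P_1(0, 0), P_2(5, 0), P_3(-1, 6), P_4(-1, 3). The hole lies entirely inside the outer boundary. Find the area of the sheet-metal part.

90.5

Outer boundary:
A_1→A_2: (-3)(0) − (-5)(4) = 20
A_2→A_3: (-5)(-3) − (9)(0) = 15
A_3→A_4: (9)(2) − (10)(-3) = 48
A_4→A_5: (10)(10) − (-4)(2) = 108
A_5→A_6: (-4)(7) − (-5)(10) = 22
A_6→A_1: (-5)(4) − (-3)(7) = 1
Σ = 214
Area = |Σ|/2 = 107.
Hole:
Cross-terms: 0, 30, 3, 0  ⇒  Σ = 33
Area = |Σ|/2 = 16.5.
Net area = 107 − 16.5 = 90.5.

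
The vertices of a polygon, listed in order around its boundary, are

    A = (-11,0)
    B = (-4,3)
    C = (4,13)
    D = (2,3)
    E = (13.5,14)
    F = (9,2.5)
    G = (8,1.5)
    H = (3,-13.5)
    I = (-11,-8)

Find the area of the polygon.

297.625

Apply the surveyor's formula: 2A = Σ (x_i·y_{i+1} − x_{i+1}·y_i), indices taken mod 9.
Cross-terms: -33, -64, -14, -12.5, -92.25, -6.5, -112.5, -172.5, -88  ⇒  Σ = -595.25
Area = |Σ|/2 = 297.625.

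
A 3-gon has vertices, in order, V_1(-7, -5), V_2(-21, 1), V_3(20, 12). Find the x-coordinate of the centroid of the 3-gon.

Apply the shoelace formula. First the cross-terms c_i = x_i·y_{i+1} − x_{i+1}·y_i:
  -112, -272, -16  ⇒  2A = -400, A = -200.
Then Σ (x_i + x_{i+1})·c_i = 3200, so x̄ = 3200 / (6·(-200)) = -8/3.

-8/3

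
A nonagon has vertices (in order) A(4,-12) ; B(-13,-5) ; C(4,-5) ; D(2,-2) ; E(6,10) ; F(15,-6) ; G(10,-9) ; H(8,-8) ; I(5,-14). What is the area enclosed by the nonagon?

A→B: (4)(-5) − (-13)(-12) = -176
B→C: (-13)(-5) − (4)(-5) = 85
C→D: (4)(-2) − (2)(-5) = 2
D→E: (2)(10) − (6)(-2) = 32
E→F: (6)(-6) − (15)(10) = -186
F→G: (15)(-9) − (10)(-6) = -75
G→H: (10)(-8) − (8)(-9) = -8
H→I: (8)(-14) − (5)(-8) = -72
I→A: (5)(-12) − (4)(-14) = -4
Σ = -402
Area = |Σ|/2 = 201.

201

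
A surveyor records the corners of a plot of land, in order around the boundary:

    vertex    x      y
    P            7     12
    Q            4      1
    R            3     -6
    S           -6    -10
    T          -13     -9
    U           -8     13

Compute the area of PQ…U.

319

Apply the shoelace formula: 2A = Σ (x_i·y_{i+1} − x_{i+1}·y_i), indices taken mod 6.
P→Q: (7)(1) − (4)(12) = -41
Q→R: (4)(-6) − (3)(1) = -27
R→S: (3)(-10) − (-6)(-6) = -66
S→T: (-6)(-9) − (-13)(-10) = -76
T→U: (-13)(13) − (-8)(-9) = -241
U→P: (-8)(12) − (7)(13) = -187
Σ = -638
Area = |Σ|/2 = 319.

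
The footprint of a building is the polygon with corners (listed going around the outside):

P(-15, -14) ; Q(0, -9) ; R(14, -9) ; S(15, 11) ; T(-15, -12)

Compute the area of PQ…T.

Apply the surveyor's formula: 2A = Σ (x_i·y_{i+1} − x_{i+1}·y_i), indices taken mod 5.
Cross-terms: 135, 126, 289, -15, 30  ⇒  Σ = 565
Area = |Σ|/2 = 282.5.

282.5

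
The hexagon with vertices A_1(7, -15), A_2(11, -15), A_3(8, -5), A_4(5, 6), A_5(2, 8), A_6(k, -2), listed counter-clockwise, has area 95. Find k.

The doubled signed area Σ (x_i y_{i+1} − x_{i+1} y_i) is linear in k.
With k=0 it equals 236; the coefficient of k is -23 (from the two edges through A_6).
So -23·k + 236 = 2·95 = 190 ⇒ k = 2.

2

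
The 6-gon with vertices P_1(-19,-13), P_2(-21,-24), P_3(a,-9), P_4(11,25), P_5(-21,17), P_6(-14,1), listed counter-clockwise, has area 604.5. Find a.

-8

Write out the shoelace sum; only the two edges meeting at P_3 involve a:
2·Area = [((-21)·(-9) − a·(-24)) + (a·25 − 11·(-9))] + 1313
       = 49·a + 1601 = 1209
⇒ a = -8.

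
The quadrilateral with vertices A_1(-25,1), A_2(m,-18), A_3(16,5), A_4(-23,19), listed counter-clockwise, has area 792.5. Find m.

Write out the shoelace sum; only the two edges meeting at A_2 involve m:
2·Area = [((-25)·(-18) − m·1) + (m·5 − 16·(-18))] + 871
       = 4·m + 1609 = 1585
⇒ m = -6.

-6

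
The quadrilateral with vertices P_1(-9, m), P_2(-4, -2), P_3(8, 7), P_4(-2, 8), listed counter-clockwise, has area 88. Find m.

Write out the shoelace sum; only the two edges meeting at P_1 involve m:
2·Area = [((-2)·m − (-9)·8) + ((-9)·(-2) − (-4)·m)] + 66
       = 2·m + 156 = 176
⇒ m = 10.

10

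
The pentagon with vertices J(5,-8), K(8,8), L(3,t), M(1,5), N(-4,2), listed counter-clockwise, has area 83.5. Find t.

Write out the shoelace sum; only the two edges meeting at L involve t:
2·Area = [(8·t − 3·8) + (3·5 − 1·t)] + 148
       = 7·t + 139 = 167
⇒ t = 4.

4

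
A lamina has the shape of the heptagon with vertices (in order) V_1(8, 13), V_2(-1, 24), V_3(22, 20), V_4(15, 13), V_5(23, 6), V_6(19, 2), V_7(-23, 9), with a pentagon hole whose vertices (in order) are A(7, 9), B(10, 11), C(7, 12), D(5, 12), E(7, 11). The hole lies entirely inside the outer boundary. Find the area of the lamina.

Outer boundary:
Apply the shoelace formula: 2A = Σ (x_i·y_{i+1} − x_{i+1}·y_i), indices taken mod 7.
Σ = (205) + (-548) + (-14) + (-209) + (-68) + (217) + (-371) = -788
Area = |Σ|/2 = 394.
Hole:
Cross-terms: -13, 43, 24, -29, -14  ⇒  Σ = 11
Area = |Σ|/2 = 5.5.
Net area = 394 − 5.5 = 388.5.

388.5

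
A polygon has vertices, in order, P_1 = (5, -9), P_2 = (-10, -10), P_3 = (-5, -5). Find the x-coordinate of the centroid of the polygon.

Apply the surveyor's formula. First the cross-terms c_i = x_i·y_{i+1} − x_{i+1}·y_i:
  -140, 0, 70  ⇒  2A = -70, A = -35.
Then Σ (x_i + x_{i+1})·c_i = 700, so x̄ = 700 / (6·(-35)) = -10/3.

-10/3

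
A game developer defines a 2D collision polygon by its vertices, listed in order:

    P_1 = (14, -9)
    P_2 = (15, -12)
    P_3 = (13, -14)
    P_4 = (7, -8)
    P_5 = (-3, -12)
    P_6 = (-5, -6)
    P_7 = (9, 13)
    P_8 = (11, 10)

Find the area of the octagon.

273

Apply the surveyor's formula: 2A = Σ (x_i·y_{i+1} − x_{i+1}·y_i), indices taken mod 8.
Cross-terms: -33, -54, -6, -108, -42, -11, -53, -239  ⇒  Σ = -546
Area = |Σ|/2 = 273.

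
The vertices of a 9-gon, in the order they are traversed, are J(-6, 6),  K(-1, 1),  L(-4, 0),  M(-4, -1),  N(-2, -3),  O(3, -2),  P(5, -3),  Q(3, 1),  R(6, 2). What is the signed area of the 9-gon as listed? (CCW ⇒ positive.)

47

Apply Gauss's area formula: 2A = Σ (x_i·y_{i+1} − x_{i+1}·y_i), indices taken mod 9.
Σ = (0) + (4) + (4) + (10) + (13) + (1) + (14) + (0) + (48) = 94
Signed area = Σ/2 = 47 (positive ⇒ counter-clockwise traversal).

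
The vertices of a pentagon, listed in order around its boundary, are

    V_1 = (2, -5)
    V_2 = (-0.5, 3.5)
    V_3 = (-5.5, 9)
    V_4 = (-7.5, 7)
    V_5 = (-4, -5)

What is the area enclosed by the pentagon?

Apply the shoelace formula: 2A = Σ (x_i·y_{i+1} − x_{i+1}·y_i), indices taken mod 5.
V_1→V_2: (2)(3.5) − (-0.5)(-5) = 4.5
V_2→V_3: (-0.5)(9) − (-5.5)(3.5) = 14.75
V_3→V_4: (-5.5)(7) − (-7.5)(9) = 29
V_4→V_5: (-7.5)(-5) − (-4)(7) = 65.5
V_5→V_1: (-4)(-5) − (2)(-5) = 30
Σ = 143.75
Area = |Σ|/2 = 71.875.

71.875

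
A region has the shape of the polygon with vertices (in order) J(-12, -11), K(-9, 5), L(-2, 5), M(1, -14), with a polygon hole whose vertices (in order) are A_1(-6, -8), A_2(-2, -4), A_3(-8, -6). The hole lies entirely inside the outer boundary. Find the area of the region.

167

Outer boundary:
Cross-terms: -159, -35, 23, -179  ⇒  Σ = -350
Area = |Σ|/2 = 175.
Hole:
Apply the surveyor's formula: 2A = Σ (x_i·y_{i+1} − x_{i+1}·y_i), indices taken mod 3.
Cross-terms: 8, -20, 28  ⇒  Σ = 16
Area = |Σ|/2 = 8.
Net area = 175 − 8 = 167.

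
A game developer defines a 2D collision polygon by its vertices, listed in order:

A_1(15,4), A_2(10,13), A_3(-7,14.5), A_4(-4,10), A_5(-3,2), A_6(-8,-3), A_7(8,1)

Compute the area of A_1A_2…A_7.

229.5

Apply the shoelace formula: 2A = Σ (x_i·y_{i+1} − x_{i+1}·y_i), indices taken mod 7.
Σ = (155) + (236) + (-12) + (22) + (25) + (16) + (17) = 459
Area = |Σ|/2 = 229.5.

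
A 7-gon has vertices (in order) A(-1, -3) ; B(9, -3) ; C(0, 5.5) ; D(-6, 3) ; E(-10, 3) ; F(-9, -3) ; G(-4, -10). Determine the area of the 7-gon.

Apply the shoelace formula: 2A = Σ (x_i·y_{i+1} − x_{i+1}·y_i), indices taken mod 7.
A→B: (-1)(-3) − (9)(-3) = 30
B→C: (9)(5.5) − (0)(-3) = 49.5
C→D: (0)(3) − (-6)(5.5) = 33
D→E: (-6)(3) − (-10)(3) = 12
E→F: (-10)(-3) − (-9)(3) = 57
F→G: (-9)(-10) − (-4)(-3) = 78
G→A: (-4)(-3) − (-1)(-10) = 2
Σ = 261.5
Area = |Σ|/2 = 130.75.

130.75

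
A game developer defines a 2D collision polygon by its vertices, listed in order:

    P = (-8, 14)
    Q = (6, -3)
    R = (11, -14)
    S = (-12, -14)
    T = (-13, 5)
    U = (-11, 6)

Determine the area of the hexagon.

402

Apply the shoelace formula: 2A = Σ (x_i·y_{i+1} − x_{i+1}·y_i), indices taken mod 6.
Cross-terms: -60, -51, -322, -242, -23, -106  ⇒  Σ = -804
Area = |Σ|/2 = 402.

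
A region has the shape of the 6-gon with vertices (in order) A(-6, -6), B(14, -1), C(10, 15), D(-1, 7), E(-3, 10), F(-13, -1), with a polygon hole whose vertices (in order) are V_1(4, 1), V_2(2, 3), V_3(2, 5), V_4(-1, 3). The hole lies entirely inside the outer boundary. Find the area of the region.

Outer boundary:
Σ = (90) + (220) + (85) + (11) + (133) + (72) = 611
Area = |Σ|/2 = 305.5.
Hole:
Apply the shoelace (surveyor's) formula: 2A = Σ (x_i·y_{i+1} − x_{i+1}·y_i), indices taken mod 4.
Σ = (10) + (4) + (11) + (-13) = 12
Area = |Σ|/2 = 6.
Net area = 305.5 − 6 = 299.5.

299.5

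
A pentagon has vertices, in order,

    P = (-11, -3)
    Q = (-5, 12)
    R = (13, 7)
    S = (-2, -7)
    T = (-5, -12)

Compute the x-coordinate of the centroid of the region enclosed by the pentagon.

Apply the shoelace formula. First the cross-terms c_i = x_i·y_{i+1} − x_{i+1}·y_i:
  -147, -191, -77, -11, -117  ⇒  2A = -543, A = -271.5.
Then Σ (x_i + x_{i+1})·c_i = 1926, so x̄ = 1926 / (6·(-271.5)) = -214/181.

-214/181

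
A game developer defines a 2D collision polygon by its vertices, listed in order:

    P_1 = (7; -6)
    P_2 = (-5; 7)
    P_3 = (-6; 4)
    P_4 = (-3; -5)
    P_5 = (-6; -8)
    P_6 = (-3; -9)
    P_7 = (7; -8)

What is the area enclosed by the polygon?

P_1→P_2: (7)(7) − (-5)(-6) = 19
P_2→P_3: (-5)(4) − (-6)(7) = 22
P_3→P_4: (-6)(-5) − (-3)(4) = 42
P_4→P_5: (-3)(-8) − (-6)(-5) = -6
P_5→P_6: (-6)(-9) − (-3)(-8) = 30
P_6→P_7: (-3)(-8) − (7)(-9) = 87
P_7→P_1: (7)(-6) − (7)(-8) = 14
Σ = 208
Area = |Σ|/2 = 104.

104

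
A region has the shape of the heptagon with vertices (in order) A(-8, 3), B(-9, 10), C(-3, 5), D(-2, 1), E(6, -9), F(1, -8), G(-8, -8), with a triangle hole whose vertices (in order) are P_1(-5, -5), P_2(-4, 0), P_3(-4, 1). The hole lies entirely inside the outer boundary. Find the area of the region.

Outer boundary:
Apply the shoelace (surveyor's) formula: 2A = Σ (x_i·y_{i+1} − x_{i+1}·y_i), indices taken mod 7.
A→B: (-8)(10) − (-9)(3) = -53
B→C: (-9)(5) − (-3)(10) = -15
C→D: (-3)(1) − (-2)(5) = 7
D→E: (-2)(-9) − (6)(1) = 12
E→F: (6)(-8) − (1)(-9) = -39
F→G: (1)(-8) − (-8)(-8) = -72
G→A: (-8)(3) − (-8)(-8) = -88
Σ = -248
Area = |Σ|/2 = 124.
Hole:
Apply the surveyor's formula: 2A = Σ (x_i·y_{i+1} − x_{i+1}·y_i), indices taken mod 3.
Σ = (-20) + (-4) + (25) = 1
Area = |Σ|/2 = 0.5.
Net area = 124 − 0.5 = 123.5.

123.5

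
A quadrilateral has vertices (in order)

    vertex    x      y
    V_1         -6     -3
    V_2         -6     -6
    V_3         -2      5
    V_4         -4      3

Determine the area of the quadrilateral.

10

Apply the shoelace (surveyor's) formula: 2A = Σ (x_i·y_{i+1} − x_{i+1}·y_i), indices taken mod 4.
Σ = (18) + (-42) + (14) + (30) = 20
Area = |Σ|/2 = 10.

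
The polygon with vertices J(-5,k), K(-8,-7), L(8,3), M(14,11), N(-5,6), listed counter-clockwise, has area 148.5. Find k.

Write out the shoelace sum; only the two edges meeting at J involve k:
2·Area = [((-5)·k − (-5)·6) + ((-5)·(-7) − (-8)·k)] + 217
       = 3·k + 282 = 297
⇒ k = 5.

5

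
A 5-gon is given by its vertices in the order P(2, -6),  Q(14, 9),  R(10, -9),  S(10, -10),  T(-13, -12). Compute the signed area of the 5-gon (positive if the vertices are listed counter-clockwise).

-136

Apply the shoelace formula: 2A = Σ (x_i·y_{i+1} − x_{i+1}·y_i), indices taken mod 5.
P→Q: (2)(9) − (14)(-6) = 102
Q→R: (14)(-9) − (10)(9) = -216
R→S: (10)(-10) − (10)(-9) = -10
S→T: (10)(-12) − (-13)(-10) = -250
T→P: (-13)(-6) − (2)(-12) = 102
Σ = -272
Signed area = Σ/2 = -136 (negative ⇒ clockwise traversal).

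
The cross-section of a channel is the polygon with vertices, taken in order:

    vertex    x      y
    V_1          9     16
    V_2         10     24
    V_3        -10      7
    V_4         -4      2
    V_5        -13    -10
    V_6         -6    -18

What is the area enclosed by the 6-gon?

Apply the surveyor's formula: 2A = Σ (x_i·y_{i+1} − x_{i+1}·y_i), indices taken mod 6.
Cross-terms: 56, 310, 8, 66, 174, 66  ⇒  Σ = 680
Area = |Σ|/2 = 340.

340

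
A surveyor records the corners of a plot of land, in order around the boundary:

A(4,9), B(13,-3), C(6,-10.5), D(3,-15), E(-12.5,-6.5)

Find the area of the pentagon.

299.75

Apply the shoelace formula: 2A = Σ (x_i·y_{i+1} − x_{i+1}·y_i), indices taken mod 5.
A→B: (4)(-3) − (13)(9) = -129
B→C: (13)(-10.5) − (6)(-3) = -118.5
C→D: (6)(-15) − (3)(-10.5) = -58.5
D→E: (3)(-6.5) − (-12.5)(-15) = -207
E→A: (-12.5)(9) − (4)(-6.5) = -86.5
Σ = -599.5
Area = |Σ|/2 = 299.75.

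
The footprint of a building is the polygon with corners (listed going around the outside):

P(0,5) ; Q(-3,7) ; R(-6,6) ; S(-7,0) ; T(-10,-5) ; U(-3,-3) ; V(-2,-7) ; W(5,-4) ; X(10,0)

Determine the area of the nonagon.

Apply the surveyor's formula: 2A = Σ (x_i·y_{i+1} − x_{i+1}·y_i), indices taken mod 9.
Cross-terms: 15, 24, 42, 35, 15, 15, 43, 40, 50  ⇒  Σ = 279
Area = |Σ|/2 = 139.5.

139.5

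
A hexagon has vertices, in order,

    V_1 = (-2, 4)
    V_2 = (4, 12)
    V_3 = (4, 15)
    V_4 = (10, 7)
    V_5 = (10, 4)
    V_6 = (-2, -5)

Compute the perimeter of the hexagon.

50

|V_1V_2| = √((6)² + (8)²) = √100 = 10
|V_2V_3| = √((0)² + (3)²) = √9 = 3
|V_3V_4| = √((6)² + (-8)²) = √100 = 10
|V_4V_5| = √((0)² + (-3)²) = √9 = 3
|V_5V_6| = √((-12)² + (-9)²) = √225 = 15
|V_6V_1| = √((0)² + (9)²) = √81 = 9
Perimeter = 10 + 3 + 10 + 3 + 15 + 9 = 50.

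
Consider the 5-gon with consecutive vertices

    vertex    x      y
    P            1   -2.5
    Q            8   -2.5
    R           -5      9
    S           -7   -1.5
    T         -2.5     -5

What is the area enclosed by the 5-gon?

95

Σ = (17.5) + (59.5) + (70.5) + (31.25) + (11.25) = 190
Area = |Σ|/2 = 95.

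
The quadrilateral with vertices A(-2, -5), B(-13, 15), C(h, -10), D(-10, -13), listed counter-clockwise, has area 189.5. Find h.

-15

The doubled signed area Σ (x_i y_{i+1} − x_{i+1} y_i) is linear in h.
With h=0 it equals -41; the coefficient of h is -28 (from the two edges through C).
So -28·h + -41 = 2·189.5 = 379 ⇒ h = -15.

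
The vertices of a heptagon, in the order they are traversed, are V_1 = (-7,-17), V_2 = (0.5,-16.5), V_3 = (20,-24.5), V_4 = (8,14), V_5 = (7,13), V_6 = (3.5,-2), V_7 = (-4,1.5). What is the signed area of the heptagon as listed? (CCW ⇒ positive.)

Cross-terms: 124, 317.75, 476, 6, -59.5, -2.75, 78.5  ⇒  Σ = 940
Signed area = Σ/2 = 470 (positive ⇒ counter-clockwise traversal).

470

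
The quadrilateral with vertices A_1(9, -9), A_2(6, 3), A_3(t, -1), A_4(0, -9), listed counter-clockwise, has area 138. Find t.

-10

Write out the shoelace sum; only the two edges meeting at A_3 involve t:
2·Area = [(6·(-1) − t·3) + (t·(-9) − 0·(-1))] + 162
       = -12·t + 156 = 276
⇒ t = -10.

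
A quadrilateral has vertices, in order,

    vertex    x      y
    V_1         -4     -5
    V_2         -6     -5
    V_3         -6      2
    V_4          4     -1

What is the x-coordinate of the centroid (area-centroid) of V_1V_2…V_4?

-304/117

Apply Gauss's area formula. First the cross-terms c_i = x_i·y_{i+1} − x_{i+1}·y_i:
  -10, -42, -2, -24  ⇒  2A = -78, A = -39.
Then Σ (x_i + x_{i+1})·c_i = 608, so x̄ = 608 / (6·(-39)) = -304/117.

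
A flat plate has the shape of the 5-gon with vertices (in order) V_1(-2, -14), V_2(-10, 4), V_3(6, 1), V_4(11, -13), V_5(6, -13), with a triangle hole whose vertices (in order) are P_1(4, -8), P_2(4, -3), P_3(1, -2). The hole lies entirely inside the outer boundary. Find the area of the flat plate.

Outer boundary:
Σ = (-148) + (-34) + (-89) + (-65) + (-110) = -446
Area = |Σ|/2 = 223.
Hole:
P_1→P_2: (4)(-3) − (4)(-8) = 20
P_2→P_3: (4)(-2) − (1)(-3) = -5
P_3→P_1: (1)(-8) − (4)(-2) = 0
Σ = 15
Area = |Σ|/2 = 7.5.
Net area = 223 − 7.5 = 215.5.

215.5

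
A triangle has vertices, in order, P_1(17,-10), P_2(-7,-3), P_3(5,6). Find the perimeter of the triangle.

60

|P_1P_2| = √((-24)² + (7)²) = √625 = 25
|P_2P_3| = √((12)² + (9)²) = √225 = 15
|P_3P_1| = √((12)² + (-16)²) = √400 = 20
Perimeter = 25 + 15 + 20 = 60.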